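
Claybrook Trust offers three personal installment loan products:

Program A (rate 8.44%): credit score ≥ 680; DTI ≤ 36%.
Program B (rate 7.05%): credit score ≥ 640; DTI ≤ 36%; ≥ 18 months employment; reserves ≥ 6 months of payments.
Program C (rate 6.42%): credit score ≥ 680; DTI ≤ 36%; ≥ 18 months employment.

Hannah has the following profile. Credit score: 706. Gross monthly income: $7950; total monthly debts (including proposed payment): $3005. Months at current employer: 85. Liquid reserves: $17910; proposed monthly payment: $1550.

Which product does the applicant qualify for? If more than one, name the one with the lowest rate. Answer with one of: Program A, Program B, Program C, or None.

None

DTI = 3,005/7,950 = 37.8%.
Reserves = 17,910/1,550 = 11.6 months.
Program A: score 706 ≥ 680; DTI 37.8% > 36% → does not qualify.
Program B: score 706 ≥ 640; DTI 37.8% > 36%; employment 85 ≥ 18 mo; reserves 11.6 ≥ 6 mo → does not qualify.
Program C: score 706 ≥ 680; DTI 37.8% > 36%; employment 85 ≥ 18 mo → does not qualify.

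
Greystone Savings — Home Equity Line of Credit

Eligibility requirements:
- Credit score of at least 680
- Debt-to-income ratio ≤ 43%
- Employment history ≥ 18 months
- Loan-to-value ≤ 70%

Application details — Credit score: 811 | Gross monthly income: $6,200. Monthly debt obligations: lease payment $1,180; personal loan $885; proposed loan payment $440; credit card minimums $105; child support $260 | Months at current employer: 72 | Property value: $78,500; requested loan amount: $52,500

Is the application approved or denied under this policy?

Credit score 811 ≥ 680 (meets)
Total monthly debts = (1,180 + 885 + 440 + 105 + 260) = 2,870. DTI = 2,870/6,200 = 46.3% > 43%
Employment 72 ≥ 18 months
Loan-to-value = 52,500/78,500 = 66.9% — pass (70% max)
Fails on DTI.

Denied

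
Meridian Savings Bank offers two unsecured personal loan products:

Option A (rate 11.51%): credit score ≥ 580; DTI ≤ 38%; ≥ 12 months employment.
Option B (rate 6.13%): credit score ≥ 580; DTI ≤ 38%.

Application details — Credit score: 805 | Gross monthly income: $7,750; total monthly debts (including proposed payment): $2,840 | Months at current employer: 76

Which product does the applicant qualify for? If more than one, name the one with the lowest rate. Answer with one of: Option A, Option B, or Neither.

Option B

DTI = 2,840/7,750 = 36.6%.
Option A: score 805 ≥ 580; DTI 36.6% ≤ 38%; employment 76 ≥ 12 mo → qualifies.
Option B: score 805 ≥ 580; DTI 36.6% ≤ 38% → qualifies.
Qualifying: Option A, Option B. Lowest rate is 6.13% → Option B.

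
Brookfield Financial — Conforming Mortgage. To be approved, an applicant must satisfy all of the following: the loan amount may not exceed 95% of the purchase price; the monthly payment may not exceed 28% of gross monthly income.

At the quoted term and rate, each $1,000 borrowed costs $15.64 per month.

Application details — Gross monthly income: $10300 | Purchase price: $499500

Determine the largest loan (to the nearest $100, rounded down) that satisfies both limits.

Payment cap: 28% × $10,300 = $2,884/month.
At $15.64 per $1,000, that supports 2,884/15.64 × 1,000 ≈ $184,398 → $184,300.
LTV cap: 95% × $499,500 = $474,525 → $474,500.
Binding constraint: payment-to-income.

$184,300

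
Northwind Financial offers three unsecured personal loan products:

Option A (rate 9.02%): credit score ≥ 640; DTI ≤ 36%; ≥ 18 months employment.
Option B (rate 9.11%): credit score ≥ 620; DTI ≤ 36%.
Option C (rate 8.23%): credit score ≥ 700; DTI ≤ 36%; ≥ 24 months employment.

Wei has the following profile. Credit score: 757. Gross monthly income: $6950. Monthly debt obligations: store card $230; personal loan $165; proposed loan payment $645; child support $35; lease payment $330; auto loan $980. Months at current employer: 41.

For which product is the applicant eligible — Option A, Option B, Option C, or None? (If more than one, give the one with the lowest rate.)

Option C

Total debts = (230 + 165 + 645 + 35 + 330 + 980) = 2,385; DTI = 2,385/6,950 = 34.3%.
Option A: score 757 ≥ 640; DTI 34.3% ≤ 36%; employment 41 ≥ 18 mo → qualifies.
Option B: score 757 ≥ 620; DTI 34.3% ≤ 36% → qualifies.
Option C: score 757 ≥ 700; DTI 34.3% ≤ 36%; employment 41 ≥ 24 mo → qualifies.
Qualifying: Option A, Option B, Option C. Lowest rate is 8.23% → Option C.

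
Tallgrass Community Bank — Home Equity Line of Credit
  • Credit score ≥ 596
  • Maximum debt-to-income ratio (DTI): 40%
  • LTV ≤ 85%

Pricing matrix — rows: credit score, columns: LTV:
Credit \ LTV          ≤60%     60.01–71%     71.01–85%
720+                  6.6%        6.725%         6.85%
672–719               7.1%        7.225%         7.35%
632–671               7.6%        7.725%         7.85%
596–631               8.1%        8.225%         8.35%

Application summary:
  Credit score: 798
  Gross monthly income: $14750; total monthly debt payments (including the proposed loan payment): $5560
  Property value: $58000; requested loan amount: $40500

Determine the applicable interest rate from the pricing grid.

6.725%

Credit score 798 ≥ 596; Debt-to-income = 5,560/14,750 = 37.7% — meets 40% limit
LTV = 40,500/58,000 = 69.8% ≤ 85%
Credit 798 → row 720+; LTV 69.8% → column 60.01–71%. Grid cell → 6.725%.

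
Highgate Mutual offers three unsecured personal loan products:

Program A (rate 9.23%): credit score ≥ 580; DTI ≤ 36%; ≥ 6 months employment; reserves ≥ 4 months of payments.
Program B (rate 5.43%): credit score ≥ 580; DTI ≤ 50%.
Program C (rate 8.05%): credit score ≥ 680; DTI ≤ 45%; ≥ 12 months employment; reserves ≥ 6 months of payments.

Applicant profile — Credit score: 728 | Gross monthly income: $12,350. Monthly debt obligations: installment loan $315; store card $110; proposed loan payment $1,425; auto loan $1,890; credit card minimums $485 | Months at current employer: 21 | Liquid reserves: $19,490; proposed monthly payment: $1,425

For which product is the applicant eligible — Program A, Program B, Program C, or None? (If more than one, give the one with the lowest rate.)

Program B

Total debts = (315 + 110 + 1,425 + 1,890 + 485) = 4,225; DTI = 4,225/12,350 = 34.2%.
Reserves = 19,490/1,425 = 13.7 months.
Program A: score 728 ≥ 580; DTI 34.2% ≤ 36%; employment 21 ≥ 6 mo; reserves 13.7 ≥ 4 mo → qualifies.
Program B: score 728 ≥ 580; DTI 34.2% ≤ 50% → qualifies.
Program C: score 728 ≥ 680; DTI 34.2% ≤ 45%; employment 21 ≥ 12 mo; reserves 13.7 ≥ 6 mo → qualifies.
Qualifying: Program A, Program B, Program C. Lowest rate is 5.43% → Program B.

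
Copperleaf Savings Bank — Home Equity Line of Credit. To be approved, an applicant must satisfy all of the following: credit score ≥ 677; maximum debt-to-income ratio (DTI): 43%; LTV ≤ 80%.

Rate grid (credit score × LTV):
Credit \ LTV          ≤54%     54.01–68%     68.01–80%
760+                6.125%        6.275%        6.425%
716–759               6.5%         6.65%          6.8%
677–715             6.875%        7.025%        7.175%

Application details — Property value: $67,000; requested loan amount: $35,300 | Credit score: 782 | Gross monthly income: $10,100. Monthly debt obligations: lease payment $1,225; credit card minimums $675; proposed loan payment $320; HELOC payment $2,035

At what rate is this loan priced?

6.125%

Credit score 782 ≥ 677; Total monthly debts = (1,225 + 675 + 320 + 2,035) = 4,255. Debt-to-income = 4,255/10,100 = 42.1% — meets 43% limit
Loan-to-value = 35,300/67,000 = 52.7% — pass (80% max)
Row: 782 falls in 760+. Column: 52.7% falls in ≤54%. Rate = 6.125%.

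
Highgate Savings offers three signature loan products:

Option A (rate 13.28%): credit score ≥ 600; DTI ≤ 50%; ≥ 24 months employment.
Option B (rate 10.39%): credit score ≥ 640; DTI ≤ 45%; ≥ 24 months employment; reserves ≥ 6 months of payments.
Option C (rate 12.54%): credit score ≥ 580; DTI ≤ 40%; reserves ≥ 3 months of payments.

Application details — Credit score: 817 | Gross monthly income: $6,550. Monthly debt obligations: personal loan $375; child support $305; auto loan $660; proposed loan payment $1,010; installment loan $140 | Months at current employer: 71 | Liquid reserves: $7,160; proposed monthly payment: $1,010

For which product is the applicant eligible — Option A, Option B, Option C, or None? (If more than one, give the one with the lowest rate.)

Option B

Total debts = (375 + 305 + 660 + 1,010 + 140) = 2,490; DTI = 2,490/6,550 = 38%.
Reserves = 7,160/1,010 = 7.1 months.
Option A: score 817 ≥ 600; DTI 38% ≤ 50%; employment 71 ≥ 24 mo → qualifies.
Option B: score 817 ≥ 640; DTI 38% ≤ 45%; employment 71 ≥ 24 mo; reserves 7.1 ≥ 6 mo → qualifies.
Option C: score 817 ≥ 580; DTI 38% ≤ 40%; reserves 7.1 ≥ 3 mo → qualifies.
Qualifying: Option A, Option B, Option C. Lowest rate is 10.39% → Option B.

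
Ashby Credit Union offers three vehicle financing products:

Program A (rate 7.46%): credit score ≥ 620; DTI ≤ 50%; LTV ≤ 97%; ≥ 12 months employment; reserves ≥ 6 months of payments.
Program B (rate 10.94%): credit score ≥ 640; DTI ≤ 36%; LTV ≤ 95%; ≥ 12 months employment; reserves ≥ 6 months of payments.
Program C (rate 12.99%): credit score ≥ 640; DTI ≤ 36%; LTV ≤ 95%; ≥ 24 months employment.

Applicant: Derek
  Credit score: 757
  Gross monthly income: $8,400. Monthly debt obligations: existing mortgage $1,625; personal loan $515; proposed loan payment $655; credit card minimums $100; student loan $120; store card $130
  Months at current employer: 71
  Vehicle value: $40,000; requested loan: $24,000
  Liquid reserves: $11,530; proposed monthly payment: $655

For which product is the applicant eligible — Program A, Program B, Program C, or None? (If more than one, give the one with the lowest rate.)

Total debts = (1,625 + 515 + 655 + 100 + 120 + 130) = 3,145; DTI = 3,145/8,400 = 37.4%.
LTV = 24,000/40,000 = 60%.
Reserves = 11,530/655 = 17.6 months.
Program A: score 757 ≥ 620; DTI 37.4% ≤ 50%; LTV 60% ≤ 97%; employment 71 ≥ 12 mo; reserves 17.6 ≥ 6 mo → qualifies.
Program B: score 757 ≥ 640; DTI 37.4% > 36%; LTV 60% ≤ 95%; employment 71 ≥ 12 mo; reserves 17.6 ≥ 6 mo → does not qualify.
Program C: score 757 ≥ 640; DTI 37.4% > 36%; LTV 60% ≤ 95%; employment 71 ≥ 24 mo → does not qualify.

Program A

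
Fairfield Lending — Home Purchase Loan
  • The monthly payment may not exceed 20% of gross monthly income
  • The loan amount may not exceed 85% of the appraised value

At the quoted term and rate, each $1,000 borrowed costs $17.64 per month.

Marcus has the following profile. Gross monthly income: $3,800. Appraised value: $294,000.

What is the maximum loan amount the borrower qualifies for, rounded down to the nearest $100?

Payment cap: 20% × $3,800 = $760/month.
At $17.64 per $1,000, that supports 760/17.64 × 1,000 ≈ $43,083 → $43,000.
LTV cap: 85% × $294,000 = $249,900 → $249,900.
Binding constraint: payment-to-income.

$43,000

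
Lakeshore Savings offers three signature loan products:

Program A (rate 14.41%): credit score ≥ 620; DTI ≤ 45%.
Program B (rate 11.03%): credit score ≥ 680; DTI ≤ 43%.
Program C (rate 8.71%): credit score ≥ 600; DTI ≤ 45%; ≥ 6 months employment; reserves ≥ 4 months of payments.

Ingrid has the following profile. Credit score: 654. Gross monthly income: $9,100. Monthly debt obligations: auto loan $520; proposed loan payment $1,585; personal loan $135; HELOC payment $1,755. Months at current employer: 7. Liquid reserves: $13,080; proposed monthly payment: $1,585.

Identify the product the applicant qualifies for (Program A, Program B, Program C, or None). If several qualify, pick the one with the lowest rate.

Program C

Total debts = (520 + 1,585 + 135 + 1,755) = 3,995; DTI = 3,995/9,100 = 43.9%.
Reserves = 13,080/1,585 = 8.3 months.
Program A: score 654 ≥ 620; DTI 43.9% ≤ 45% → qualifies.
Program B: score 654 < 680; DTI 43.9% > 43% → does not qualify.
Program C: score 654 ≥ 600; DTI 43.9% ≤ 45%; employment 7 ≥ 6 mo; reserves 8.3 ≥ 4 mo → qualifies.
Qualifying: Program A, Program C. Lowest rate is 8.71% → Program C.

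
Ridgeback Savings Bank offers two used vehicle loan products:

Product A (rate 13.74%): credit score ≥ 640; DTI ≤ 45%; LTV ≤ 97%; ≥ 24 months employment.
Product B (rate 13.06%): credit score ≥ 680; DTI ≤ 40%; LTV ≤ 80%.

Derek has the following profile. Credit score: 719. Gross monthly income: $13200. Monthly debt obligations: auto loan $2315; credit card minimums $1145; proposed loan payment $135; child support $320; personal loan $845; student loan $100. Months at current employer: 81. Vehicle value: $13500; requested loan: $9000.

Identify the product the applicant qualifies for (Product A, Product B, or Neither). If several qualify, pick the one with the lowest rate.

Total debts = (2,315 + 1,145 + 135 + 320 + 845 + 100) = 4,860; DTI = 4,860/13,200 = 36.8%.
LTV = 9,000/13,500 = 66.7%.
Product A: score 719 ≥ 640; DTI 36.8% ≤ 45%; LTV 66.7% ≤ 97%; employment 81 ≥ 24 mo → qualifies.
Product B: score 719 ≥ 680; DTI 36.8% ≤ 40%; LTV 66.7% ≤ 80% → qualifies.
Qualifying: Product A, Product B. Lowest rate is 13.06% → Product B.

Product B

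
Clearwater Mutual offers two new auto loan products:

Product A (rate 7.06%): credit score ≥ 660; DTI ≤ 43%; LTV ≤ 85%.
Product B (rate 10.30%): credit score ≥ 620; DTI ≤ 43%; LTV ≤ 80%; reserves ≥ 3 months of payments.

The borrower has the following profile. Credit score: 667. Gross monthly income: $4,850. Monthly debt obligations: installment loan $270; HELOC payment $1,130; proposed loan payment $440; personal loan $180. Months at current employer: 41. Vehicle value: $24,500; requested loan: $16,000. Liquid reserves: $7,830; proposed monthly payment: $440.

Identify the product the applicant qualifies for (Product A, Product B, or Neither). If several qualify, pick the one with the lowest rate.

Total debts = (270 + 1,130 + 440 + 180) = 2,020; DTI = 2,020/4,850 = 41.6%.
LTV = 16,000/24,500 = 65.3%.
Reserves = 7,830/440 = 17.8 months.
Product A: score 667 ≥ 660; DTI 41.6% ≤ 43%; LTV 65.3% ≤ 85% → qualifies.
Product B: score 667 ≥ 620; DTI 41.6% ≤ 43%; LTV 65.3% ≤ 80%; reserves 17.8 ≥ 3 mo → qualifies.
Qualifying: Product A, Product B. Lowest rate is 7.06% → Product A.

Product A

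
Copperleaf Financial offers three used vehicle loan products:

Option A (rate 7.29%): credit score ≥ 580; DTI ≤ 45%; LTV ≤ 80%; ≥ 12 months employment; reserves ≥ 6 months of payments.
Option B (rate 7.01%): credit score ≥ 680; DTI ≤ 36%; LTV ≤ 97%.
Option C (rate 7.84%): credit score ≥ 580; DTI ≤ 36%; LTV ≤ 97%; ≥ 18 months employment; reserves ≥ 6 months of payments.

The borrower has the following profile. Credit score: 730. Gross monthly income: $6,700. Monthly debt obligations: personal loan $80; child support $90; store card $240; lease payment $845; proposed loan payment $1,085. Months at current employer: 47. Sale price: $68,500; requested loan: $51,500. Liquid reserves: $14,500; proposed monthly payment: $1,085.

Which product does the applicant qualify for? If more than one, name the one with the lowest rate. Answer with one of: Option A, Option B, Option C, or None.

Option B

Total debts = (80 + 90 + 240 + 845 + 1,085) = 2,340; DTI = 2,340/6,700 = 34.9%.
LTV = 51,500/68,500 = 75.2%.
Reserves = 14,500/1,085 = 13.4 months.
Option A: score 730 ≥ 580; DTI 34.9% ≤ 45%; LTV 75.2% ≤ 80%; employment 47 ≥ 12 mo; reserves 13.4 ≥ 6 mo → qualifies.
Option B: score 730 ≥ 680; DTI 34.9% ≤ 36%; LTV 75.2% ≤ 97% → qualifies.
Option C: score 730 ≥ 580; DTI 34.9% ≤ 36%; LTV 75.2% ≤ 97%; employment 47 ≥ 18 mo; reserves 13.4 ≥ 6 mo → qualifies.
Qualifying: Option A, Option B, Option C. Lowest rate is 7.01% → Option B.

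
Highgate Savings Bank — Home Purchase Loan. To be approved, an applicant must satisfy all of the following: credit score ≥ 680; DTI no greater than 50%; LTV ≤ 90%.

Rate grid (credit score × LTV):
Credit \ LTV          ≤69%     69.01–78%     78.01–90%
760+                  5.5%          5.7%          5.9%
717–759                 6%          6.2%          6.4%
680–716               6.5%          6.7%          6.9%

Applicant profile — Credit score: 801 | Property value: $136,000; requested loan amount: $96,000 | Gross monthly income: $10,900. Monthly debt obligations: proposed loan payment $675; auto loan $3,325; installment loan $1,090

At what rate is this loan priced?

5.7%

Credit score 801 ≥ 680; Total monthly debts = (675 + 3,325 + 1,090) = 5,090. Debt-to-income = 5,090/10,900 = 46.7% — meets 50% limit
LTV = 96,000/136,000 = 70.6% ≤ 90%
Credit 801 → row 760+; LTV 70.6% → column 69.01–78%. Grid cell → 5.7%.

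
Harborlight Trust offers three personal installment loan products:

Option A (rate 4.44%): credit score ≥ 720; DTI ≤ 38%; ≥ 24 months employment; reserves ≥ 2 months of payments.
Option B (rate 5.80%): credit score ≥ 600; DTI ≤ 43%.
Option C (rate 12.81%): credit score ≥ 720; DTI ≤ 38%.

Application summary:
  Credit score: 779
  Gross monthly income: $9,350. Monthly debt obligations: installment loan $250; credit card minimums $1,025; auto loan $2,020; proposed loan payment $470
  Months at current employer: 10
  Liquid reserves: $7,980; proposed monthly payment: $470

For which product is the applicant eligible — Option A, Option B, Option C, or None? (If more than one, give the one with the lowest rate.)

Option B

Total debts = (250 + 1,025 + 2,020 + 470) = 3,765; DTI = 3,765/9,350 = 40.3%.
Reserves = 7,980/470 = 17.0 months.
Option A: score 779 ≥ 720; DTI 40.3% > 38%; employment 10 < 24 mo; reserves 17.0 ≥ 2 mo → does not qualify.
Option B: score 779 ≥ 600; DTI 40.3% ≤ 43% → qualifies.
Option C: score 779 ≥ 720; DTI 40.3% > 38% → does not qualify.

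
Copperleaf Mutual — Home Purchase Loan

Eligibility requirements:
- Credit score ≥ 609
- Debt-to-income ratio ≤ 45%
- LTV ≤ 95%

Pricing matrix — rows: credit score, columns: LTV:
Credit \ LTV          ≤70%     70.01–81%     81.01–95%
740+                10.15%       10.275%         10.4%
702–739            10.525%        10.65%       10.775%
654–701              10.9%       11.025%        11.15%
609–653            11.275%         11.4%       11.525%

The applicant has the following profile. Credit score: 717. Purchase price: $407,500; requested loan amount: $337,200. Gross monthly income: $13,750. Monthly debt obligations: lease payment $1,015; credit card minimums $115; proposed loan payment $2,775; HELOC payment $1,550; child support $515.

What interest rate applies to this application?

10.775%

Credit score 717 ≥ 609; Total monthly debts = (1,015 + 115 + 2,775 + 1,550 + 515) = 5,970. DTI: 5,970 ÷ 13,750 = 43.4%, within the 45% cap
LTV = 337,200/407,500 = 82.7% ≤ 95%
Row: 717 falls in 702–739. Column: 82.7% falls in 81.01–95%. Rate = 10.775%.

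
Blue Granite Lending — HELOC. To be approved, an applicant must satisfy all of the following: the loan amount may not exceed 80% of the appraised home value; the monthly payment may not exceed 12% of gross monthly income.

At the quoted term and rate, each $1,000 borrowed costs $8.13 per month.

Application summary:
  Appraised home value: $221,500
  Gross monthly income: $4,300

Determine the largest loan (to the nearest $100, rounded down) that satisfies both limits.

Payment cap: 12% × $4,300 = $516/month.
At $8.13 per $1,000, that supports 516/8.13 × 1,000 ≈ $63,468 → $63,400.
LTV cap: 80% × $221,500 = $177,200 → $177,200.
Binding constraint: payment-to-income.

$63,400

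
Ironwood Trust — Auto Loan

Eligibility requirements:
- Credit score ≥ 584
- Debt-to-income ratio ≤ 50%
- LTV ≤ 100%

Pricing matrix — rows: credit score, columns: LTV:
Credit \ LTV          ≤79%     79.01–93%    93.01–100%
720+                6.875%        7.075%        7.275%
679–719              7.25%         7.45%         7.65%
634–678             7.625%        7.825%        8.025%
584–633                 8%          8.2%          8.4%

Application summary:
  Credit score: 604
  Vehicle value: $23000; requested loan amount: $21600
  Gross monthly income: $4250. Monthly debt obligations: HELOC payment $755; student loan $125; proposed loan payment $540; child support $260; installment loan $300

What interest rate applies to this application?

Credit score 604 ≥ 584; Total monthly debts = (755 + 125 + 540 + 260 + 300) = 1,980. Debt-to-income = 1,980/4,250 = 46.6% — meets 50% limit
LTV: 21,600 ÷ 23,000 = 93.9%, within 100% cap
Row: 604 falls in 584–633. Column: 93.9% falls in 93.01–100%. Rate = 8.4%.

8.4%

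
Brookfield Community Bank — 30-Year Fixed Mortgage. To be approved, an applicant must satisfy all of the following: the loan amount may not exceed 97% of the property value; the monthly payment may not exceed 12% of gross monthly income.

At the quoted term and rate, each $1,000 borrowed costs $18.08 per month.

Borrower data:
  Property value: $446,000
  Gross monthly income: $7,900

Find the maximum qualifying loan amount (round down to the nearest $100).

$52,400

Payment cap: 12% × $7,900 = $948/month.
At $18.08 per $1,000, that supports 948/18.08 × 1,000 ≈ $52,433 → $52,400.
LTV cap: 97% × $446,000 = $432,620 → $432,600.
Binding constraint: payment-to-income.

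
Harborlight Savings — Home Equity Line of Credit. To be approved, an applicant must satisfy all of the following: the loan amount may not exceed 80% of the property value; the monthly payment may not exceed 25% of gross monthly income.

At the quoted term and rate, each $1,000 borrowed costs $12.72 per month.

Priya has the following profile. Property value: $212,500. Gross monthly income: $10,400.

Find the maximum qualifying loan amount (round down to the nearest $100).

Payment cap: 25% × $10,400 = $2,600/month.
At $12.72 per $1,000, that supports 2,600/12.72 × 1,000 ≈ $204,402 → $204,400.
LTV cap: 80% × $212,500 = $170,000 → $170,000.
Binding constraint: loan-to-value.

$170,000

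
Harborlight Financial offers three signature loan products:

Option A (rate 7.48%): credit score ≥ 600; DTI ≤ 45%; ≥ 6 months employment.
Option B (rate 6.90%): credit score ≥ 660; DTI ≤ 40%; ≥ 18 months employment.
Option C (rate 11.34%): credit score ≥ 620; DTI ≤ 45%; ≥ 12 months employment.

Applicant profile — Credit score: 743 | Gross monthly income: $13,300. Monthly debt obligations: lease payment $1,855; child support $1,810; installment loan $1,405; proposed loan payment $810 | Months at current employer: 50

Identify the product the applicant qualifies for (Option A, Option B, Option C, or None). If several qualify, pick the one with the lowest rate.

Total debts = (1,855 + 1,810 + 1,405 + 810) = 5,880; DTI = 5,880/13,300 = 44.2%.
Option A: score 743 ≥ 600; DTI 44.2% ≤ 45%; employment 50 ≥ 6 mo → qualifies.
Option B: score 743 ≥ 660; DTI 44.2% > 40%; employment 50 ≥ 18 mo → does not qualify.
Option C: score 743 ≥ 620; DTI 44.2% ≤ 45%; employment 50 ≥ 12 mo → qualifies.
Qualifying: Option A, Option C. Lowest rate is 7.48% → Option A.

Option A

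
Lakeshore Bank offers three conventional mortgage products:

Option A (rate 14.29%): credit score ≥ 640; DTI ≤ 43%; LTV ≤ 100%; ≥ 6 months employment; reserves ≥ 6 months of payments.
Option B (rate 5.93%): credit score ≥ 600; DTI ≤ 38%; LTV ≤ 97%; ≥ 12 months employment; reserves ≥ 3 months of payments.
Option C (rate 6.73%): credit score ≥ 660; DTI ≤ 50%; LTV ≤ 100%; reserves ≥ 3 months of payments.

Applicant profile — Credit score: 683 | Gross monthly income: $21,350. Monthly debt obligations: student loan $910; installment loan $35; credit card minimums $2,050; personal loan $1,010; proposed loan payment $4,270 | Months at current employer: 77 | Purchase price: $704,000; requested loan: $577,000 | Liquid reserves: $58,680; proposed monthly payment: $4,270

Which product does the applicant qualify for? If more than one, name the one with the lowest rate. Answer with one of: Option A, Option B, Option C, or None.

Total debts = (910 + 35 + 2,050 + 1,010 + 4,270) = 8,275; DTI = 8,275/21,350 = 38.8%.
LTV = 577,000/704,000 = 82%.
Reserves = 58,680/4,270 = 13.7 months.
Option A: score 683 ≥ 640; DTI 38.8% ≤ 43%; LTV 82% ≤ 100%; employment 77 ≥ 6 mo; reserves 13.7 ≥ 6 mo → qualifies.
Option B: score 683 ≥ 600; DTI 38.8% > 38%; LTV 82% ≤ 97%; employment 77 ≥ 12 mo; reserves 13.7 ≥ 3 mo → does not qualify.
Option C: score 683 ≥ 660; DTI 38.8% ≤ 50%; LTV 82% ≤ 100%; reserves 13.7 ≥ 3 mo → qualifies.
Qualifying: Option A, Option C. Lowest rate is 6.73% → Option C.

Option C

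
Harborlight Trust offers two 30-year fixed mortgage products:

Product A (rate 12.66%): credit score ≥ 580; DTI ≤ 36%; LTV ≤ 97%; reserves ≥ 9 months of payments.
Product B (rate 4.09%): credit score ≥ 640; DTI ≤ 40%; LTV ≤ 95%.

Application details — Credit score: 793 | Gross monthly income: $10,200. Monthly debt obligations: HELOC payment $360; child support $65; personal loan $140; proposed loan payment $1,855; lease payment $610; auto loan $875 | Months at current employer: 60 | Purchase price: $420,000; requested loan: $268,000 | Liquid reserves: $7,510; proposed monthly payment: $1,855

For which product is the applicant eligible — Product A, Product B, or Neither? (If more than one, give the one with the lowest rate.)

Product B

Total debts = (360 + 65 + 140 + 1,855 + 610 + 875) = 3,905; DTI = 3,905/10,200 = 38.3%.
LTV = 268,000/420,000 = 63.8%.
Reserves = 7,510/1,855 = 4.0 months.
Product A: score 793 ≥ 580; DTI 38.3% > 36%; LTV 63.8% ≤ 97%; reserves 4.0 < 9 mo → does not qualify.
Product B: score 793 ≥ 640; DTI 38.3% ≤ 40%; LTV 63.8% ≤ 95% → qualifies.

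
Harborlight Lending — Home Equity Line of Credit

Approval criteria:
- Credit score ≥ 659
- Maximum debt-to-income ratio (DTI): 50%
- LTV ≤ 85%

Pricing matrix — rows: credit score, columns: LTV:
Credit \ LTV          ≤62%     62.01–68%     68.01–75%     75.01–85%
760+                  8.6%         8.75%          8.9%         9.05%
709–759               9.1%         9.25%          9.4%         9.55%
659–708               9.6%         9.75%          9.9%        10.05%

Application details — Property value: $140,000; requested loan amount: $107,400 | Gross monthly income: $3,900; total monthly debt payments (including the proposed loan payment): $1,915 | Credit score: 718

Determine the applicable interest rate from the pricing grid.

Credit score 718 ≥ 659; DTI: 1,915 ÷ 3,900 = 49.1%, within the 50% cap
LTV: 107,400 ÷ 140,000 = 76.7%, within 85% cap
Credit 718 → row 709–759; LTV 76.7% → column 75.01–85%. Grid cell → 9.55%.

9.55%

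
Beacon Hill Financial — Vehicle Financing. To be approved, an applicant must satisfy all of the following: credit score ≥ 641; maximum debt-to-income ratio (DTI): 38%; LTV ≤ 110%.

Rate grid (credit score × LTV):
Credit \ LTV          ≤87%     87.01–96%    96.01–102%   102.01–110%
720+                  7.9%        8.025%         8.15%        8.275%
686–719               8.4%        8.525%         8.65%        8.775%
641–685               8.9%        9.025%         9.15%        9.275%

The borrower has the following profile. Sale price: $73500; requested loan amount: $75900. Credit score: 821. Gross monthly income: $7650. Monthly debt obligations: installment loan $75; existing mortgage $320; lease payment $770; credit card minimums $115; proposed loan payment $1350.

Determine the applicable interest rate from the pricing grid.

8.275%

Credit score 821 ≥ 641; Total monthly debts = (75 + 320 + 770 + 115 + 1,350) = 2,630. DTI: 2,630 ÷ 7,650 = 34.4%, within the 38% cap
Loan-to-value = 75,900/73,500 = 103.3% — pass (110% max)
Score 821 is in the 720+ band; LTV 103.3% is in the 102.01–110% band → 8.275%.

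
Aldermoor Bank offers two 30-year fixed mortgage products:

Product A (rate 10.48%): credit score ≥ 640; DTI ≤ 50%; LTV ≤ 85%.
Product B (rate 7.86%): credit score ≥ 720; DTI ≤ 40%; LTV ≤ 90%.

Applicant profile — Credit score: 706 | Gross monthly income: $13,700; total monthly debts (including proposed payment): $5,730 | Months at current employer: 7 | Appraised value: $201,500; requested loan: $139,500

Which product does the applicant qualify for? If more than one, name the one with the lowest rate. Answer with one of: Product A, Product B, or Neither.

Product A

DTI = 5,730/13,700 = 41.8%.
LTV = 139,500/201,500 = 69.2%.
Product A: score 706 ≥ 640; DTI 41.8% ≤ 50%; LTV 69.2% ≤ 85% → qualifies.
Product B: score 706 < 720; DTI 41.8% > 40%; LTV 69.2% ≤ 90% → does not qualify.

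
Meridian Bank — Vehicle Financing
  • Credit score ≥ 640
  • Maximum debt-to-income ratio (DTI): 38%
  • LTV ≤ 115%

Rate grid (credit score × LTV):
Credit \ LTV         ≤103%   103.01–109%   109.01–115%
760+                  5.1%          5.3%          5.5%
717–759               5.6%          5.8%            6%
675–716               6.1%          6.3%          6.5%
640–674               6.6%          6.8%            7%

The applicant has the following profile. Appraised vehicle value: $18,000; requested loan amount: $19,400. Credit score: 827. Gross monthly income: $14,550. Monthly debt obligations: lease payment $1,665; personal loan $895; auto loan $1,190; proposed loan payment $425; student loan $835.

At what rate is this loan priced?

5.3%

Credit score 827 ≥ 640; Total monthly debts = (1,665 + 895 + 1,190 + 425 + 835) = 5,010. DTI = 5,010/14,550 = 34.4% ≤ 38%
Loan-to-value = 19,400/18,000 = 107.8% — pass (115% max)
Row: 827 falls in 760+. Column: 107.8% falls in 103.01–109%. Rate = 5.3%.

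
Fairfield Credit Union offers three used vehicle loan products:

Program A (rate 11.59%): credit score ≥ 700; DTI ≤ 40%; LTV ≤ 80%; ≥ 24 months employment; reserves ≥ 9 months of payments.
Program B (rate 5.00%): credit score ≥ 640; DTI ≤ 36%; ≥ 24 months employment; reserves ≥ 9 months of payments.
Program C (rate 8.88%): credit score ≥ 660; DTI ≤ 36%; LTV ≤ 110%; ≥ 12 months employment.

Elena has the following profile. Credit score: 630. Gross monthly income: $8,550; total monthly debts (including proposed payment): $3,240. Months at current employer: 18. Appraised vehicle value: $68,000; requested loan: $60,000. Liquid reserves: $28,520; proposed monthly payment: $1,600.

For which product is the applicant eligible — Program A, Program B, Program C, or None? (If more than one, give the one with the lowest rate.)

DTI = 3,240/8,550 = 37.9%.
LTV = 60,000/68,000 = 88.2%.
Reserves = 28,520/1,600 = 17.8 months.
Program A: score 630 < 700; DTI 37.9% ≤ 40%; LTV 88.2% > 80%; employment 18 < 24 mo; reserves 17.8 ≥ 9 mo → does not qualify.
Program B: score 630 < 640; DTI 37.9% > 36%; employment 18 < 24 mo; reserves 17.8 ≥ 9 mo → does not qualify.
Program C: score 630 < 660; DTI 37.9% > 36%; LTV 88.2% ≤ 110%; employment 18 ≥ 12 mo → does not qualify.

None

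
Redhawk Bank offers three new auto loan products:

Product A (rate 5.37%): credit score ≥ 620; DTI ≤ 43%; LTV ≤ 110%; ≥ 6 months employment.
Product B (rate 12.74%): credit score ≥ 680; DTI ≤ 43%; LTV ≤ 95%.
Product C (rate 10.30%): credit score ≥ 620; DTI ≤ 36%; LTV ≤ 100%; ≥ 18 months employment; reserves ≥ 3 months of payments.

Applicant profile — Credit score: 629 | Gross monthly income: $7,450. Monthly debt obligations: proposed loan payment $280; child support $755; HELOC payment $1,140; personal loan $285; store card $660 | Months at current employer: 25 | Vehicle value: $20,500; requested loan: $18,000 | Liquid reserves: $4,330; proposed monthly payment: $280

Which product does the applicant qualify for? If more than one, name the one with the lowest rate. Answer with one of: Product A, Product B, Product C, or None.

Product A

Total debts = (280 + 755 + 1,140 + 285 + 660) = 3,120; DTI = 3,120/7,450 = 41.9%.
LTV = 18,000/20,500 = 87.8%.
Reserves = 4,330/280 = 15.5 months.
Product A: score 629 ≥ 620; DTI 41.9% ≤ 43%; LTV 87.8% ≤ 110%; employment 25 ≥ 6 mo → qualifies.
Product B: score 629 < 680; DTI 41.9% ≤ 43%; LTV 87.8% ≤ 95% → does not qualify.
Product C: score 629 ≥ 620; DTI 41.9% > 36%; LTV 87.8% ≤ 100%; employment 25 ≥ 18 mo; reserves 15.5 ≥ 3 mo → does not qualify.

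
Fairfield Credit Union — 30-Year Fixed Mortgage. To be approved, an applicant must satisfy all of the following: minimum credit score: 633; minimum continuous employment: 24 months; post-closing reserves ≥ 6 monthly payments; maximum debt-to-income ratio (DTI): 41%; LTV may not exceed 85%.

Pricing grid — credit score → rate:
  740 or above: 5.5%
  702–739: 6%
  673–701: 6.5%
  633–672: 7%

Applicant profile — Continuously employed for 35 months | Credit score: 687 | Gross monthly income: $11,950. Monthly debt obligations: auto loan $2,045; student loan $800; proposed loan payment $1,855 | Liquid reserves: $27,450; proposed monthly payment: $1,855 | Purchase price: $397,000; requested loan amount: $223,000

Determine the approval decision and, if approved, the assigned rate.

Credit score 687 ≥ 633 (meets minimum)
Loan-to-value = 223,000/397,000 = 56.2% — pass (85% max)
Employment 35 ≥ 24 months
Total monthly debts = (2,045 + 800 + 1,855) = 4,700. DTI: 4,700 ÷ 11,950 = 39.3%, within the 41% cap
Reserves: 27,450 ÷ 1,855 = 14.8 months (meets 6-month minimum)
All requirements met. Score 687 falls in the 673–701 tier → 6.5%.

Approved at 6.5%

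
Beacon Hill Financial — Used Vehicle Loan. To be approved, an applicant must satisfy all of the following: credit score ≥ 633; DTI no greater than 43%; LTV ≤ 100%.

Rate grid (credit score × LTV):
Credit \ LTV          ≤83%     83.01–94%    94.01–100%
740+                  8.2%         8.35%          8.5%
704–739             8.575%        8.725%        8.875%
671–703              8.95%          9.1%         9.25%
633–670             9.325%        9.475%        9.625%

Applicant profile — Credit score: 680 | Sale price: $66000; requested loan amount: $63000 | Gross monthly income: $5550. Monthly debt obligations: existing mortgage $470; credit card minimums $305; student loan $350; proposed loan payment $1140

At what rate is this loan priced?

Credit score 680 ≥ 633; Total monthly debts = (470 + 305 + 350 + 1,140) = 2,265. DTI = 2,265/5,550 = 40.8% ≤ 43%
LTV: 63,000 ÷ 66,000 = 95.5%, within 100% cap
Score 680 is in the 671–703 band; LTV 95.5% is in the 94.01–100% band → 9.25%.

9.25%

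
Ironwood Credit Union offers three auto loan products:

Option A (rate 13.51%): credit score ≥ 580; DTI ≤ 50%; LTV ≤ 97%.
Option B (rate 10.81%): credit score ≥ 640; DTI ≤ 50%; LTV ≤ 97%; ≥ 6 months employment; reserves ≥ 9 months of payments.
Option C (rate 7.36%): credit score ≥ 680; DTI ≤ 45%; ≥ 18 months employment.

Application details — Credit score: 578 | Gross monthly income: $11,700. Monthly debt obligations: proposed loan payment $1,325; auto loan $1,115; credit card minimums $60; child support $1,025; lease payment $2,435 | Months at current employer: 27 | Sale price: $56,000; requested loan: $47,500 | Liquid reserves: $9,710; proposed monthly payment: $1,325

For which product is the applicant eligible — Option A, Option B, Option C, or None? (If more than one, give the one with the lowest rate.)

Total debts = (1,325 + 1,115 + 60 + 1,025 + 2,435) = 5,960; DTI = 5,960/11,700 = 50.9%.
LTV = 47,500/56,000 = 84.8%.
Reserves = 9,710/1,325 = 7.3 months.
Option A: score 578 < 580; DTI 50.9% > 50%; LTV 84.8% ≤ 97% → does not qualify.
Option B: score 578 < 640; DTI 50.9% > 50%; LTV 84.8% ≤ 97%; employment 27 ≥ 6 mo; reserves 7.3 < 9 mo → does not qualify.
Option C: score 578 < 680; DTI 50.9% > 45%; employment 27 ≥ 18 mo → does not qualify.

None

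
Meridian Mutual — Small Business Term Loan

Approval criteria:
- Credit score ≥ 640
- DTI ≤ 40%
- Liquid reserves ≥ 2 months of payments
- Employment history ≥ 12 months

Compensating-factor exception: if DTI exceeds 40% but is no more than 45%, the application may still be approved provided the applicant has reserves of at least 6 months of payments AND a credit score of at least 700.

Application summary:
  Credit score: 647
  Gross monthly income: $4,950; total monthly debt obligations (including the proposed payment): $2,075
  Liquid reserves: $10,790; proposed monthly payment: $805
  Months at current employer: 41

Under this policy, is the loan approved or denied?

Credit score 647 ≥ 640 (meets base)
DTI = 2,075/4,950 = 41.9% > 40% — standard DTI limit exceeded.
Reserves: 10,790 ÷ 805 = 13.4 months (meets 2-month minimum)
Employment 41 ≥ 12 months
DTI 41.9% is within the 40%–45% exception band; checking compensating factors.
Reserves 13.4 ≥ 6 months; credit score 647 < 700.
Compensating-factor requirement not fully met.

Denied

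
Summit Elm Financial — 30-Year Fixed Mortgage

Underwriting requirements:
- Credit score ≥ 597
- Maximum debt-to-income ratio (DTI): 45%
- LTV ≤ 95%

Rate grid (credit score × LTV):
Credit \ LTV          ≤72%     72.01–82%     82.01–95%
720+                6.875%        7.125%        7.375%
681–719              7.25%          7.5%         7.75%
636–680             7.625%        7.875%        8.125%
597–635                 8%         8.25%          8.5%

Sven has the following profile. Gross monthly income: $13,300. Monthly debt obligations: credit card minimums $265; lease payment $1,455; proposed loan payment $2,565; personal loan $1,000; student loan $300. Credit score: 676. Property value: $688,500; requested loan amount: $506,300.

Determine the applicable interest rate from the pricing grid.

7.875%

Credit score 676 ≥ 597; Total monthly debts = (265 + 1,455 + 2,565 + 1,000 + 300) = 5,585. DTI: 5,585 ÷ 13,300 = 42%, within the 45% cap
Loan-to-value = 506,300/688,500 = 73.5% — pass (95% max)
Credit 676 → row 636–680; LTV 73.5% → column 72.01–82%. Grid cell → 7.875%.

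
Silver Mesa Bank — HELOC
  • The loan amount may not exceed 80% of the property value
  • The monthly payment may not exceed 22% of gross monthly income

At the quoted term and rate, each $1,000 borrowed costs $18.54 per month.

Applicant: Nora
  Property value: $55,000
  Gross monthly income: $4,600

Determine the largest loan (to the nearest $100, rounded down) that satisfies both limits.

$44,000

Payment cap: 22% × $4,600 = $1,012/month.
At $18.54 per $1,000, that supports 1,012/18.54 × 1,000 ≈ $54,584 → $54,500.
LTV cap: 80% × $55,000 = $44,000 → $44,000.
Binding constraint: loan-to-value.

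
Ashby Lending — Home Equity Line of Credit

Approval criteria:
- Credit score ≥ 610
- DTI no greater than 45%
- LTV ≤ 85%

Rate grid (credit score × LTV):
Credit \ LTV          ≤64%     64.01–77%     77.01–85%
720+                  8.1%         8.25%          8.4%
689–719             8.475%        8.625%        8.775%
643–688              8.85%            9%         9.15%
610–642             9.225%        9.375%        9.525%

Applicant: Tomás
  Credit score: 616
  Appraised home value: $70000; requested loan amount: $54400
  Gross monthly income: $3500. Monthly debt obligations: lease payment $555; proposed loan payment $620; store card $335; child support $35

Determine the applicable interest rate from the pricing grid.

Credit score 616 ≥ 610; Total monthly debts = (555 + 620 + 335 + 35) = 1,545. DTI: 1,545 ÷ 3,500 = 44.1%, within the 45% cap
LTV: 54,400 ÷ 70,000 = 77.7%, within 85% cap
Score 616 is in the 610–642 band; LTV 77.7% is in the 77.01–85% band → 9.525%.

9.525%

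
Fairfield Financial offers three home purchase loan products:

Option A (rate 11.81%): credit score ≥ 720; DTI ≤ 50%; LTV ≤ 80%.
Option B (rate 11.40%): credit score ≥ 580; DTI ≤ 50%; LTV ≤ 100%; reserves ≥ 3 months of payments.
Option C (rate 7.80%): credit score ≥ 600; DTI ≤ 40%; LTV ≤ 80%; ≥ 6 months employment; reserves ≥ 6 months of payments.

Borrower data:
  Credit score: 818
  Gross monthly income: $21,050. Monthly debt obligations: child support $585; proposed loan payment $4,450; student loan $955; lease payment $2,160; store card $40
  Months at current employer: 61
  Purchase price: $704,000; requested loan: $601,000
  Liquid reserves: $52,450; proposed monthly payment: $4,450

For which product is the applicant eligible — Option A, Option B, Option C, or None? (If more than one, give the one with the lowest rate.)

Total debts = (585 + 4,450 + 955 + 2,160 + 40) = 8,190; DTI = 8,190/21,050 = 38.9%.
LTV = 601,000/704,000 = 85.4%.
Reserves = 52,450/4,450 = 11.8 months.
Option A: score 818 ≥ 720; DTI 38.9% ≤ 50%; LTV 85.4% > 80% → does not qualify.
Option B: score 818 ≥ 580; DTI 38.9% ≤ 50%; LTV 85.4% ≤ 100%; reserves 11.8 ≥ 3 mo → qualifies.
Option C: score 818 ≥ 600; DTI 38.9% ≤ 40%; LTV 85.4% > 80%; employment 61 ≥ 6 mo; reserves 11.8 ≥ 6 mo → does not qualify.

Option B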